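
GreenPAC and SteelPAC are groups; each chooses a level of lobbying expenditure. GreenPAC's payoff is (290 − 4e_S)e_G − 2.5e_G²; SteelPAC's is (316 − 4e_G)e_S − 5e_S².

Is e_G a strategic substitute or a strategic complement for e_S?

strategic substitutes

Expanding GreenPAC's payoff: 290e_G − 4e_Se_G − 2.5e_G².
∂π/∂e_G = 290 − 4e_S − 5e_G = 0, so e_G = 58 − 0.8e_S.
The best-response slope de_G/de_S = −0.8 < 0: the reaction function is downward-sloping, so the choices are strategic substitutes.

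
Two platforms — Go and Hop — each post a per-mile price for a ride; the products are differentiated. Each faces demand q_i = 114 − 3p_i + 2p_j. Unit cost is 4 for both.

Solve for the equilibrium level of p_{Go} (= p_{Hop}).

31.5

Go's profit: π = (p_{Go} − 4)(114 − 3p_{Go} + 2p_{Hop}).
∂π/∂p_{Go} = 126 − 6p_{Go} + 2p_{Hop} = 0 ⇒ p_{Go} = 21 + (1/3)p_{Hop}.
By symmetry p_{Hop} = p_{Go}; substituting into the reaction function, (2/3)p_{Go} = 21 and p_{Go} = 31.5.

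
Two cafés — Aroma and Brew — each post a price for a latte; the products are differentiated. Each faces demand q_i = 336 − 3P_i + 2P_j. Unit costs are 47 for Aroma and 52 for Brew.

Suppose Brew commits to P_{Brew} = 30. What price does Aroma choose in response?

89.5

Aroma's profit: π = (P_{Aroma} − 47)(336 − 3P_{Aroma} + 2P_{Brew}).
∂π/∂P_{Aroma} = 477 − 6P_{Aroma} + 2P_{Brew} = 0 ⇒ P_{Aroma} = 79.5 + (1/3)P_{Brew}.
At P_{Brew} = 30: P_{Aroma} = 79.5 + (1/3)·30 = 89.5.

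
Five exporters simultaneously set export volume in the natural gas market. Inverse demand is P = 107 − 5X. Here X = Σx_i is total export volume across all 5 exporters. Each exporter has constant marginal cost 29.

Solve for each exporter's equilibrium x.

2.6

A representative exporter's profit is π_i = x_i(107 − 5X) − 29x_i, with X = x_i + Σ_{j≠i} x_j.
First-order condition: 78 − 10x_i − 5Σ_{j≠i} x_j = 0.
In a symmetric equilibrium every exporter chooses the same x, so Σ_{j≠i} x_j = 4x. The condition becomes 78 − 30x = 0, giving x = 78/30 = 2.6.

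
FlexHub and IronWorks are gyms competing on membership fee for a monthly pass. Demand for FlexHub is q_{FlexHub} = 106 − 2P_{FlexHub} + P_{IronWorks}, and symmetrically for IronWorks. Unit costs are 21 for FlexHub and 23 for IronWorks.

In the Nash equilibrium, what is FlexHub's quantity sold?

57.2

FlexHub's profit: π = (P_{FlexHub} − 21)(106 − 2P_{FlexHub} + P_{IronWorks}).
∂π/∂P_{FlexHub} = 148 − 4P_{FlexHub} + P_{IronWorks} = 0 ⇒ P_{FlexHub} = 37 + 0.25P_{IronWorks}.
Similarly P_{IronWorks} = 38 + 0.25P_{FlexHub}.
Substituting the second reaction function into the first: P_{FlexHub} = 37 + 0.25(38 + 0.25P_{FlexHub}), which gives 0.9375P_{FlexHub} = 46.5 ⇒ P_{FlexHub} = 49.6.
Then P_{IronWorks} = 38 + 0.25·49.6 = 50.4.
q_{FlexHub} = 106 − 2·49.6 + 50.4 = 57.2.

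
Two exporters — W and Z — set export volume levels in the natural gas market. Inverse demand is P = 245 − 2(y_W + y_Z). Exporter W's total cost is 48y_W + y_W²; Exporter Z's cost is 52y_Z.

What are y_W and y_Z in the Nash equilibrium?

Exporter W's profit: π = y_W(245 − 2(y_W + y_Z)) − 48y_W − y_W².
∂π/∂y_W = 197 − 6y_W − 2y_Z = 0, so y_W = 197/6 − (1/3)y_Z.
For Z: ∂π/∂y_Z = 193 − 4y_Z − 2y_W = 0 ⇒ y_Z = 48.25 − 0.5y_W.
Plugging y_Z into W's best response: y_W = 197/6 − (1/3)(48.25 − 0.5y_W) ⇒ (5/6)y_W = 16.75, so y_W = 20.1.
Then y_Z = 48.25 − 0.5·20.1 = 38.2.

20.1, 38.2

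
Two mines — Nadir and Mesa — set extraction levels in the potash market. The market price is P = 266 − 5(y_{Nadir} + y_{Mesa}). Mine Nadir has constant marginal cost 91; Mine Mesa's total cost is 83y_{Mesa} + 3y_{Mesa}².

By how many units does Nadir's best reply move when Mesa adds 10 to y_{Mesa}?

-5

Mine Nadir's profit: π = y_{Nadir}(266 − 5(y_{Nadir} + y_{Mesa})) − 91y_{Nadir}.
∂π/∂y_{Nadir} = 175 − 10y_{Nadir} − 5y_{Mesa} = 0, so y_{Nadir} = 17.5 − 0.5y_{Mesa}.
The reaction-function slope is −0.5, so a 10-unit rise in y_{Mesa} moves y_{Nadir} by −0.5 × 10 = −5. Nadir's best response falls — the actions are strategic substitutes.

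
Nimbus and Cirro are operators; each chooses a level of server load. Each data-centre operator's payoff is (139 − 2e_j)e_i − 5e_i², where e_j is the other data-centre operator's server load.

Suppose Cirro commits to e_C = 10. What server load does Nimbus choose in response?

Nimbus's payoff is (139 − 2e_C)e_N − 5e_N².
∂π/∂e_N = 139 − 2e_C − 10e_N = 0, so e_N = 13.9 − 0.2e_C.
At e_C = 10: e_N = 13.9 − 0.2·10 = 11.9.

11.9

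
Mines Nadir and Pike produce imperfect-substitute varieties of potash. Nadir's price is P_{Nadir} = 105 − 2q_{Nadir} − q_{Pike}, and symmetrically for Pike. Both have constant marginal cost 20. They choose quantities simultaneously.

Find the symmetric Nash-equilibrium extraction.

17

Mine Nadir's profit: π = q_{Nadir}(105 − 2q_{Nadir} − q_{Pike}) − 20q_{Nadir}.
∂π/∂q_{Nadir} = 85 − 4q_{Nadir} − q_{Pike} = 0 ⇒ q_{Nadir} = 21.25 − 0.25q_{Pike}.
The game is symmetric, so in equilibrium q_{Pike} = q_{Nadir}: the reaction function gives 1.25q_{Nadir} = 21.25, hence q_{Nadir} = 17.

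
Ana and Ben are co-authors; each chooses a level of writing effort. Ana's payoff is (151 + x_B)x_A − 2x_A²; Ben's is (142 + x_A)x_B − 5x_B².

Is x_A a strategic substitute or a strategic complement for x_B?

strategic complements

Expanding Ana's payoff: 151x_A + x_Bx_A − 2x_A².
∂π/∂x_A = 151 + x_B − 4x_A = 0, so x_A = 37.75 + 0.25x_B.
The best-response slope dx_A/dx_B = 0.25 > 0: the reaction function is upward-sloping, so the choices are strategic complements.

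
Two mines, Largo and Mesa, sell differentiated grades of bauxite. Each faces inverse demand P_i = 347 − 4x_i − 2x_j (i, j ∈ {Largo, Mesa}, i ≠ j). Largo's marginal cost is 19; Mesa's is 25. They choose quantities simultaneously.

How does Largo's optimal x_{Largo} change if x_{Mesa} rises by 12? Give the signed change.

Mine Largo's profit: π = x_{Largo}(347 − 4x_{Largo} − 2x_{Mesa}) − 19x_{Largo}.
∂π/∂x_{Largo} = 328 − 8x_{Largo} − 2x_{Mesa} = 0 ⇒ x_{Largo} = 41 − 0.25x_{Mesa}.
The reaction-function slope is −0.25, so a 12-unit rise in x_{Mesa} moves x_{Largo} by −0.25 × 12 = −3. Largo's best response falls — the actions are strategic substitutes.

-3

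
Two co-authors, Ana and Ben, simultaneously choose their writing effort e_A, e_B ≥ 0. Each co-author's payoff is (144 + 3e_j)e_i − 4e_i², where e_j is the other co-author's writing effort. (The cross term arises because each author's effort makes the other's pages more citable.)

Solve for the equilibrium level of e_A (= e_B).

28.8

Ana's payoff is (144 + 3e_B)e_A − 4e_A².
∂π/∂e_A = 144 + 3e_B − 8e_A = 0, so e_A = 18 + 0.375e_B.
By symmetry e_B = e_A; substituting into the reaction function, 0.625e_A = 18 and e_A = 28.8.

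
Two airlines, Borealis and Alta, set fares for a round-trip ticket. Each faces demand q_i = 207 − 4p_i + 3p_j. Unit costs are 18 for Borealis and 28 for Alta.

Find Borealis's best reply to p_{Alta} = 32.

Borealis's profit: π = (p_{Borealis} − 18)(207 − 4p_{Borealis} + 3p_{Alta}).
∂π/∂p_{Borealis} = 279 − 8p_{Borealis} + 3p_{Alta} = 0 ⇒ p_{Borealis} = 34.875 + 0.375p_{Alta}.
At p_{Alta} = 32: p_{Borealis} = 34.875 + 0.375·32 = 46.875.

46.875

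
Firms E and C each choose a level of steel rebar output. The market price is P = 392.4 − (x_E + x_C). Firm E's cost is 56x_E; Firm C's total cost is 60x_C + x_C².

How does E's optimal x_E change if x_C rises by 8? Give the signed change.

-4

Firm E's profit: π = x_E(392.4 − (x_E + x_C)) − 56x_E.
∂π/∂x_E = 336.4 − 2x_E − x_C = 0, so x_E = 168.2 − 0.5x_C.
The reaction-function slope is −0.5, so an 8-unit rise in x_C moves x_E by −0.5 × 8 = −4. E's best response falls — the actions are strategic substitutes.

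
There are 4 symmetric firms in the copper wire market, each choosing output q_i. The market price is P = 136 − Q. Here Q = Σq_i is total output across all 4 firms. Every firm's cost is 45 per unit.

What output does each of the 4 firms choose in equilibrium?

A representative firm's profit is π_i = q_i(136 − Q) − 45q_i, with Q = q_i + Σ_{j≠i} q_j.
First-order condition: 91 − 2q_i − Σ_{j≠i} q_j = 0.
With identical firms, set every q_j = q: then 91 − 2q − 3q = 0, i.e. q = 91/5 = 18.2.

18.2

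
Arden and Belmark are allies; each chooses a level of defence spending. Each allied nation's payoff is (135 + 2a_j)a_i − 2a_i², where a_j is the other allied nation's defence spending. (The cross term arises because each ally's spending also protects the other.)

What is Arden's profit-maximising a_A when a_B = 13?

40.25

Arden's payoff is (135 + 2a_B)a_A − 2a_A².
∂π/∂a_A = 135 + 2a_B − 4a_A = 0, so a_A = 33.75 + 0.5a_B.
At a_B = 13: a_A = 33.75 + 0.5·13 = 40.25.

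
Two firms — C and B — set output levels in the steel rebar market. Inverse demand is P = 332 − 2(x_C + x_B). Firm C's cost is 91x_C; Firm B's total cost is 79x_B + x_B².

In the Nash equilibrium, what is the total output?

Firm C's profit: π = x_C(332 − 2(x_C + x_B)) − 91x_C.
∂π/∂x_C = 241 − 4x_C − 2x_B = 0, so x_C = 60.25 − 0.5x_B.
For B: ∂π/∂x_B = 253 − 6x_B − 2x_C = 0 ⇒ x_B = 253/6 − (1/3)x_C.
Solving the two reaction functions simultaneously: (1 − (−0.5)(−1/3))x_C = 60.25 − 0.5·(253/6), so (5/6)x_C = 235/6 and x_C = 47.
Then x_B = 253/6 − (1/3)·47 = 26.5.
Total output: 47 + 26.5 = 73.5.

73.5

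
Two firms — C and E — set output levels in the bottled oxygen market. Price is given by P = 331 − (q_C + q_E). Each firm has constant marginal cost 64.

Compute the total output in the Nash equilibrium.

178

Firm C's profit: π = q_C(331 − (q_C + q_E)) − 64q_C.
∂π/∂q_C = 267 − 2q_C − q_E = 0, so q_C = 133.5 − 0.5q_E.
The game is symmetric, so in equilibrium q_E = q_C: the reaction function gives 1.5q_C = 133.5, hence q_C = 89.
Total output: 89 + 89 = 178.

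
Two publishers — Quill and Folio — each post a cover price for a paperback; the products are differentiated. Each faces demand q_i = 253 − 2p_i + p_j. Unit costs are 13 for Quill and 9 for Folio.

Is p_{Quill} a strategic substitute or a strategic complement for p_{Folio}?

strategic complements

Quill's profit: π = (p_{Quill} − 13)(253 − 2p_{Quill} + p_{Folio}).
∂π/∂p_{Quill} = 279 − 4p_{Quill} + p_{Folio} = 0 ⇒ p_{Quill} = 69.75 + 0.25p_{Folio}.
The best-response slope dp_{Quill}/dp_{Folio} = 0.25 > 0: the reaction function is upward-sloping, so the choices are strategic complements.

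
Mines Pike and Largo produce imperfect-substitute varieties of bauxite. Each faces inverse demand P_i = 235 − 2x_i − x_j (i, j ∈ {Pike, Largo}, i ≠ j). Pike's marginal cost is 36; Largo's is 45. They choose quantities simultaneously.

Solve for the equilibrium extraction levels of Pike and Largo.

40.4, 37.4

Mine Pike's profit: π = x_{Pike}(235 − 2x_{Pike} − x_{Largo}) − 36x_{Pike}.
∂π/∂x_{Pike} = 199 − 4x_{Pike} − x_{Largo} = 0 ⇒ x_{Pike} = 49.75 − 0.25x_{Largo}.
Similarly x_{Largo} = 47.5 − 0.25x_{Pike}.
Plugging x_{Largo} into Pike's best response: x_{Pike} = 49.75 − 0.25(47.5 − 0.25x_{Pike}) ⇒ 0.9375x_{Pike} = 37.875, so x_{Pike} = 40.4.
Then x_{Largo} = 47.5 − 0.25·40.4 = 37.4.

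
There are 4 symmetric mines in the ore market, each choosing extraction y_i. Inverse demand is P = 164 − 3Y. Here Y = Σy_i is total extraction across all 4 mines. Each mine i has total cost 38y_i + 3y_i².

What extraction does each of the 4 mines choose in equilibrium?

A representative mine's profit is π_i = y_i(164 − 3Y) − 38y_i − 3y_i², with Y = y_i + Σ_{j≠i} y_j.
First-order condition: 126 − 12y_i − 3Σ_{j≠i} y_j = 0.
In a symmetric equilibrium every mine chooses the same y, so Σ_{j≠i} y_j = 3y. The condition becomes 126 − 21y = 0, giving y = 126/21 = 6.

6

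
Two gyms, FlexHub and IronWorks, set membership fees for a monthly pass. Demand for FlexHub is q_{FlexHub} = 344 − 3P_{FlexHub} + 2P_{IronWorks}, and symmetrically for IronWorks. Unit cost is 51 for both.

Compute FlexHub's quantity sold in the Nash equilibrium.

FlexHub's profit: π = (P_{FlexHub} − 51)(344 − 3P_{FlexHub} + 2P_{IronWorks}).
∂π/∂P_{FlexHub} = 497 − 6P_{FlexHub} + 2P_{IronWorks} = 0 ⇒ P_{FlexHub} = 497/6 + (1/3)P_{IronWorks}.
The game is symmetric, so in equilibrium P_{IronWorks} = P_{FlexHub}: the reaction function gives (2/3)P_{FlexHub} = 497/6, hence P_{FlexHub} = 124.25.
q_{FlexHub} = 344 − 3·124.25 + 2·124.25 = 219.75.

219.75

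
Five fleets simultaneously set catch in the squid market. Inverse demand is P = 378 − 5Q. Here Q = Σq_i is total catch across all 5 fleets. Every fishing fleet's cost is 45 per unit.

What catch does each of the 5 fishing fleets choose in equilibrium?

11.1

A representative fishing fleet's profit is π_i = q_i(378 − 5Q) − 45q_i, with Q = q_i + Σ_{j≠i} q_j.
First-order condition: 333 − 10q_i − 5Σ_{j≠i} q_j = 0.
Imposing symmetry (q_j = q for all j) turns Σ_{j≠i} q_j into 4q, so 333 = 30q and q = 11.1.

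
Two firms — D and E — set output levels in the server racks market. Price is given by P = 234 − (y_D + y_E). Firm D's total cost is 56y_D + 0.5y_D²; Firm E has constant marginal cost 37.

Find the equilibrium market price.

Firm D's profit: π = y_D(234 − (y_D + y_E)) − 56y_D − 0.5y_D².
∂π/∂y_D = 178 − 3y_D − y_E = 0, so y_D = 178/3 − (1/3)y_E.
For E: ∂π/∂y_E = 197 − 2y_E − y_D = 0 ⇒ y_E = 98.5 − 0.5y_D.
Solving the two reaction functions simultaneously: (1 − (−1/3)(−0.5))y_D = 178/3 − (1/3)·98.5, so (5/6)y_D = 26.5 and y_D = 31.8.
Then y_E = 98.5 − 0.5·31.8 = 82.6.
Equilibrium price: P = 234 − 114.4 = 119.6.

119.6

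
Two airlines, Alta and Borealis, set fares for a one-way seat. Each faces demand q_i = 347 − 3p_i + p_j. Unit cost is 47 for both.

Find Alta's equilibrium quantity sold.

151.8

Alta's profit: π = (p_{Alta} − 47)(347 − 3p_{Alta} + p_{Borealis}).
∂π/∂p_{Alta} = 488 − 6p_{Alta} + p_{Borealis} = 0 ⇒ p_{Alta} = 244/3 + (1/6)p_{Borealis}.
By symmetry p_{Borealis} = p_{Alta}; substituting into the reaction function, (5/6)p_{Alta} = 244/3 and p_{Alta} = 97.6.
q_{Alta} = 347 − 3·97.6 + 97.6 = 151.8.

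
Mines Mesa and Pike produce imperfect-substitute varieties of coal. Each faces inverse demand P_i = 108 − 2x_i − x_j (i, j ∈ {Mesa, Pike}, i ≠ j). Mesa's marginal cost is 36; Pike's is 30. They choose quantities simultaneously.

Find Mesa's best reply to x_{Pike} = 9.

Mine Mesa's profit: π = x_{Mesa}(108 − 2x_{Mesa} − x_{Pike}) − 36x_{Mesa}.
∂π/∂x_{Mesa} = 72 − 4x_{Mesa} − x_{Pike} = 0 ⇒ x_{Mesa} = 18 − 0.25x_{Pike}.
At x_{Pike} = 9: x_{Mesa} = 18 − 0.25·9 = 15.75.

15.75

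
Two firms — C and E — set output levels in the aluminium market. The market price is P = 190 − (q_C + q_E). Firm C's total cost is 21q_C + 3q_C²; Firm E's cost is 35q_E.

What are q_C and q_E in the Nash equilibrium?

12.2, 71.4

Firm C's profit: π = q_C(190 − (q_C + q_E)) − 21q_C − 3q_C².
∂π/∂q_C = 169 − 8q_C − q_E = 0, so q_C = 21.125 − 0.125q_E.
For E: ∂π/∂q_E = 155 − 2q_E − q_C = 0 ⇒ q_E = 77.5 − 0.5q_C.
Substituting the second reaction function into the first: q_C = 21.125 − 0.125(77.5 − 0.5q_C), which gives 0.9375q_C = 11.4375 ⇒ q_C = 12.2.
Then q_E = 77.5 − 0.5·12.2 = 71.4.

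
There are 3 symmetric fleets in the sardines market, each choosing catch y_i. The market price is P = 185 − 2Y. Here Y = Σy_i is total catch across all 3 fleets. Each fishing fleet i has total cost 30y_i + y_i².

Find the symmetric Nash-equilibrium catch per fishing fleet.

A representative fishing fleet's profit is π_i = y_i(185 − 2Y) − 30y_i − y_i², with Y = y_i + Σ_{j≠i} y_j.
First-order condition: 155 − 6y_i − 2Σ_{j≠i} y_j = 0.
With identical fishing fleets, set every y_j = y: then 155 − 6y − 4y = 0, i.e. y = 155/10 = 15.5.

15.5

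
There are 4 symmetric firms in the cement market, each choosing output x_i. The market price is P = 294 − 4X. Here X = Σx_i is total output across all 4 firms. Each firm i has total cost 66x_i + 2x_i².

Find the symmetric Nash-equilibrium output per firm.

A representative firm's profit is π_i = x_i(294 − 4X) − 66x_i − 2x_i², with X = x_i + Σ_{j≠i} x_j.
First-order condition: 228 − 12x_i − 4Σ_{j≠i} x_j = 0.
With identical firms, set every x_j = x: then 228 − 12x − 12x = 0, i.e. x = 228/24 = 9.5.

9.5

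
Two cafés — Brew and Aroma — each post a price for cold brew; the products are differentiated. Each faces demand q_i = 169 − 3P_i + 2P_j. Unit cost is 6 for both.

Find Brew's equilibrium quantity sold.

Brew's profit: π = (P_{Brew} − 6)(169 − 3P_{Brew} + 2P_{Aroma}).
∂π/∂P_{Brew} = 187 − 6P_{Brew} + 2P_{Aroma} = 0 ⇒ P_{Brew} = 187/6 + (1/3)P_{Aroma}.
Setting P_{Brew} = P_{Aroma} in the reaction function: P_{Brew} = 187/6 + (1/3)P_{Brew}, so P_{Brew} = (187/6) / (2/3) = 46.75.
q_{Brew} = 169 − 3·46.75 + 2·46.75 = 122.25.

122.25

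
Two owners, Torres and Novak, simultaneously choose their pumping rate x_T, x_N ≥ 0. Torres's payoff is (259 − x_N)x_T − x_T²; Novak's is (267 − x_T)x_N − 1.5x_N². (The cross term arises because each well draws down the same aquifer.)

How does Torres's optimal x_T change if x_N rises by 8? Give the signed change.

Expanding Torres's payoff: 259x_T − x_Nx_T − x_T².
∂π/∂x_T = 259 − x_N − 2x_T = 0, so x_T = 129.5 − 0.5x_N.
The reaction-function slope is −0.5, so an 8-unit rise in x_N moves x_T by −0.5 × 8 = −4. Torres's best response falls — the actions are strategic substitutes.

-4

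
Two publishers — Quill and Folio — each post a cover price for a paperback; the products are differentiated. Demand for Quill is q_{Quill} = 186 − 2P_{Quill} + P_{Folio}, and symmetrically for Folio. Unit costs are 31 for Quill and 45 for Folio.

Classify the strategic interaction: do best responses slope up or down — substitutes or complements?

Quill's profit: π = (P_{Quill} − 31)(186 − 2P_{Quill} + P_{Folio}).
∂π/∂P_{Quill} = 248 − 4P_{Quill} + P_{Folio} = 0 ⇒ P_{Quill} = 62 + 0.25P_{Folio}.
The best-response slope dP_{Quill}/dP_{Folio} = 0.25 > 0: the reaction function is upward-sloping, so the choices are strategic complements.

strategic complements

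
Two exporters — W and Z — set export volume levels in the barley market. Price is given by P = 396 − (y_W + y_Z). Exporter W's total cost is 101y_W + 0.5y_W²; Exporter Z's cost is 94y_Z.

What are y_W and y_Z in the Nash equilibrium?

57.6, 122.2

Exporter W's profit: π = y_W(396 − (y_W + y_Z)) − 101y_W − 0.5y_W².
∂π/∂y_W = 295 − 3y_W − y_Z = 0, so y_W = 295/3 − (1/3)y_Z.
For Z: ∂π/∂y_Z = 302 − 2y_Z − y_W = 0 ⇒ y_Z = 151 − 0.5y_W.
Plugging y_Z into W's best response: y_W = 295/3 − (1/3)(151 − 0.5y_W) ⇒ (5/6)y_W = 48, so y_W = 57.6.
Then y_Z = 151 − 0.5·57.6 = 122.2.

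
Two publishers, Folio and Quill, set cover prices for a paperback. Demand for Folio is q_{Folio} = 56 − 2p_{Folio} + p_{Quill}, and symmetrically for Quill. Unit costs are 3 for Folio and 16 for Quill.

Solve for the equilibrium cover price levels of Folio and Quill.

22.4, 27.6

Folio's profit: π = (p_{Folio} − 3)(56 − 2p_{Folio} + p_{Quill}).
∂π/∂p_{Folio} = 62 − 4p_{Folio} + p_{Quill} = 0 ⇒ p_{Folio} = 15.5 + 0.25p_{Quill}.
Similarly p_{Quill} = 22 + 0.25p_{Folio}.
Plugging p_{Quill} into Folio's best response: p_{Folio} = 15.5 + 0.25(22 + 0.25p_{Folio}) ⇒ 0.9375p_{Folio} = 21, so p_{Folio} = 22.4.
Then p_{Quill} = 22 + 0.25·22.4 = 27.6.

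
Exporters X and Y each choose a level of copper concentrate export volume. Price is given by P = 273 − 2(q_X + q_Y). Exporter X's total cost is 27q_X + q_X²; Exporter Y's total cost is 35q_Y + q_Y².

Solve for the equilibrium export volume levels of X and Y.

Exporter X's profit: π = q_X(273 − 2(q_X + q_Y)) − 27q_X − q_X².
∂π/∂q_X = 246 − 6q_X − 2q_Y = 0, so q_X = 41 − (1/3)q_Y.
By the same steps for Y: q_Y = 119/3 − (1/3)q_X.
Substituting the second reaction function into the first: q_X = 41 − (1/3)(119/3 − (1/3)q_X), which gives (8/9)q_X = 250/9 ⇒ q_X = 31.25.
Then q_Y = 119/3 − (1/3)·31.25 = 29.25.

31.25, 29.25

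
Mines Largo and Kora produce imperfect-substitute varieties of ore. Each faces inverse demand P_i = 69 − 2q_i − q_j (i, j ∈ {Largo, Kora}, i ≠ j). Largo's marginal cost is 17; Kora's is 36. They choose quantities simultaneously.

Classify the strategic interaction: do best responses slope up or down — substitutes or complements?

Mine Largo's profit: π = q_{Largo}(69 − 2q_{Largo} − q_{Kora}) − 17q_{Largo}.
∂π/∂q_{Largo} = 52 − 4q_{Largo} − q_{Kora} = 0 ⇒ q_{Largo} = 13 − 0.25q_{Kora}.
The best-response slope dq_{Largo}/dq_{Kora} = −0.25 < 0: the reaction function is downward-sloping, so the choices are strategic substitutes.

strategic substitutes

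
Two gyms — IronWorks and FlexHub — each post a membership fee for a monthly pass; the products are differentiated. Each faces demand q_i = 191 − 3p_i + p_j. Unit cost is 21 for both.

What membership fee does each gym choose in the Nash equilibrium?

50.8

IronWorks's profit: π = (p_{IronWorks} − 21)(191 − 3p_{IronWorks} + p_{FlexHub}).
∂π/∂p_{IronWorks} = 254 − 6p_{IronWorks} + p_{FlexHub} = 0 ⇒ p_{IronWorks} = 127/3 + (1/6)p_{FlexHub}.
The game is symmetric, so in equilibrium p_{FlexHub} = p_{IronWorks}: the reaction function gives (5/6)p_{IronWorks} = 127/3, hence p_{IronWorks} = 50.8.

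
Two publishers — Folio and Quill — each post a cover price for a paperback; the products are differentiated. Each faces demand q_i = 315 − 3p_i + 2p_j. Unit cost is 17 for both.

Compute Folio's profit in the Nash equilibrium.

Folio's profit: π = (p_{Folio} − 17)(315 − 3p_{Folio} + 2p_{Quill}).
∂π/∂p_{Folio} = 366 − 6p_{Folio} + 2p_{Quill} = 0 ⇒ p_{Folio} = 61 + (1/3)p_{Quill}.
By symmetry p_{Quill} = p_{Folio}; substituting into the reaction function, (2/3)p_{Folio} = 61 and p_{Folio} = 91.5.
q_{Folio} = 315 − 3·91.5 + 2·91.5 = 223.5.
Profit = (91.5 − 17)·223.5 = 16650.75.

16650.75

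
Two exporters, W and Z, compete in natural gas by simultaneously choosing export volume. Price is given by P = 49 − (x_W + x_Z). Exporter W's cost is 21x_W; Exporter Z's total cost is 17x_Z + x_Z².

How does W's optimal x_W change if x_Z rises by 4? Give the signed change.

Exporter W's profit: π = x_W(49 − (x_W + x_Z)) − 21x_W.
∂π/∂x_W = 28 − 2x_W − x_Z = 0, so x_W = 14 − 0.5x_Z.
The reaction-function slope is −0.5, so a 4-unit rise in x_Z moves x_W by −0.5 × 4 = −2. W's best response falls — the actions are strategic substitutes.

-2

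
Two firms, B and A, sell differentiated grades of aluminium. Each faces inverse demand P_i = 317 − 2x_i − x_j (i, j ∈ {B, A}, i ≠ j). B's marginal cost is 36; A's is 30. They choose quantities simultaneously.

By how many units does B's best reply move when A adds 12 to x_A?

-3

Firm B's profit: π = x_B(317 − 2x_B − x_A) − 36x_B.
∂π/∂x_B = 281 − 4x_B − x_A = 0 ⇒ x_B = 70.25 − 0.25x_A.
The reaction-function slope is −0.25, so a 12-unit rise in x_A moves x_B by −0.25 × 12 = −3. B's best response falls — the actions are strategic substitutes.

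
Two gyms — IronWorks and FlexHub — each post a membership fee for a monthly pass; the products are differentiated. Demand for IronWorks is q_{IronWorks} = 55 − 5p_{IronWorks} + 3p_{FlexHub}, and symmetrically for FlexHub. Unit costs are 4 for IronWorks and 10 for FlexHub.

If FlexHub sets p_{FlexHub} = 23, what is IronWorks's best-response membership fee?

IronWorks's profit: π = (p_{IronWorks} − 4)(55 − 5p_{IronWorks} + 3p_{FlexHub}).
∂π/∂p_{IronWorks} = 75 − 10p_{IronWorks} + 3p_{FlexHub} = 0 ⇒ p_{IronWorks} = 7.5 + 0.3p_{FlexHub}.
At p_{FlexHub} = 23: p_{IronWorks} = 7.5 + 0.3·23 = 14.4.

14.4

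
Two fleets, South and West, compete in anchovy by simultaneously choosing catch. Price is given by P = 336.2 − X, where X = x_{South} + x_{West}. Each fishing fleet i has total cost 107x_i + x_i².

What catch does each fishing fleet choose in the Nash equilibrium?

45.84

Fishing fleet South's profit: π = x_{South}(336.2 − (x_{South} + x_{West})) − 107x_{South} − x_{South}².
∂π/∂x_{South} = 229.2 − 4x_{South} − x_{West} = 0, so x_{South} = 57.3 − 0.25x_{West}.
By symmetry x_{West} = x_{South}; substituting into the reaction function, 1.25x_{South} = 57.3 and x_{South} = 45.84.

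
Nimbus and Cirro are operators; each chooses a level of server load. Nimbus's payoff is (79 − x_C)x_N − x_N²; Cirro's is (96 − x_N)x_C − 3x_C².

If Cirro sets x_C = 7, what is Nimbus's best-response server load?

36

Expanding Nimbus's payoff: 79x_N − x_Cx_N − x_N².
∂π/∂x_N = 79 − x_C − 2x_N = 0, so x_N = 39.5 − 0.5x_C.
At x_C = 7: x_N = 39.5 − 0.5·7 = 36.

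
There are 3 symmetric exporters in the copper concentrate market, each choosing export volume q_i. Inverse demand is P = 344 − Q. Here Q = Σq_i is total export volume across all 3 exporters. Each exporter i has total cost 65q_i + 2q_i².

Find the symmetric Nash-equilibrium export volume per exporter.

34.875

A representative exporter's profit is π_i = q_i(344 − Q) − 65q_i − 2q_i², with Q = q_i + Σ_{j≠i} q_j.
First-order condition: 279 − 6q_i − Σ_{j≠i} q_j = 0.
Imposing symmetry (q_j = q for all j) turns Σ_{j≠i} q_j into 2q, so 279 = 8q and q = 34.875.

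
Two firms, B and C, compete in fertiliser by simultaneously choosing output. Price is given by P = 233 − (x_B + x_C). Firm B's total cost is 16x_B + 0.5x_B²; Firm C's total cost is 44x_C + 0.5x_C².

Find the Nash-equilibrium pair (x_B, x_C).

57.75, 43.75

Firm B's profit: π = x_B(233 − (x_B + x_C)) − 16x_B − 0.5x_B².
∂π/∂x_B = 217 − 3x_B − x_C = 0, so x_B = 217/3 − (1/3)x_C.
By the same steps for C: x_C = 63 − (1/3)x_B.
Solving the two reaction functions simultaneously: (1 − (−1/3)(−1/3))x_B = 217/3 − (1/3)·63, so (8/9)x_B = 154/3 and x_B = 57.75.
Then x_C = 63 − (1/3)·57.75 = 43.75.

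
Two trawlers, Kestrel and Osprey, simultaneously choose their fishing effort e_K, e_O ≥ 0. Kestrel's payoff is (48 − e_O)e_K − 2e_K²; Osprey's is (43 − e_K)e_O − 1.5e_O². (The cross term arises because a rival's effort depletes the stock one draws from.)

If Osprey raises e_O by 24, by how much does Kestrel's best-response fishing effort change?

Expanding Kestrel's payoff: 48e_K − e_Oe_K − 2e_K².
∂π/∂e_K = 48 − e_O − 4e_K = 0, so e_K = 12 − 0.25e_O.
The reaction-function slope is −0.25, so a 24-unit rise in e_O moves e_K by −0.25 × 24 = −6. Kestrel's best response falls — the actions are strategic substitutes.

-6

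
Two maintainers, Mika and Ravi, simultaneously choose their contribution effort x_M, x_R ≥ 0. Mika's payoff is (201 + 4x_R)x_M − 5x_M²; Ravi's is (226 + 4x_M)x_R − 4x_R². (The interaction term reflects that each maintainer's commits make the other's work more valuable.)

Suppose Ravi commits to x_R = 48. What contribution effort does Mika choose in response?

39.3

Expanding Mika's payoff: 201x_M + 4x_Rx_M − 5x_M².
∂π/∂x_M = 201 + 4x_R − 10x_M = 0, so x_M = 20.1 + 0.4x_R.
At x_R = 48: x_M = 20.1 + 0.4·48 = 39.3.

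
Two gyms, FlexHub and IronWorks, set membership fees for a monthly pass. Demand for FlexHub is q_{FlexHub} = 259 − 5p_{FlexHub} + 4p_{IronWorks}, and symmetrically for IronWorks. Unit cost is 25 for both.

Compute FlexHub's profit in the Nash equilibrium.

7605

FlexHub's profit: π = (p_{FlexHub} − 25)(259 − 5p_{FlexHub} + 4p_{IronWorks}).
∂π/∂p_{FlexHub} = 384 − 10p_{FlexHub} + 4p_{IronWorks} = 0 ⇒ p_{FlexHub} = 38.4 + 0.4p_{IronWorks}.
Setting p_{FlexHub} = p_{IronWorks} in the reaction function: p_{FlexHub} = 38.4 + 0.4p_{FlexHub}, so p_{FlexHub} = 38.4 / 0.6 = 64.
q_{FlexHub} = 259 − 5·64 + 4·64 = 195.
Profit = (64 − 25)·195 = 7605.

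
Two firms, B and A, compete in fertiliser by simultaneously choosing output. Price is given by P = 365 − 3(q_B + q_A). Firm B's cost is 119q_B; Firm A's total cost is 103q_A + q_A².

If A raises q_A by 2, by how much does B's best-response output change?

-1

Firm B's profit: π = q_B(365 − 3(q_B + q_A)) − 119q_B.
∂π/∂q_B = 246 − 6q_B − 3q_A = 0, so q_B = 41 − 0.5q_A.
The reaction-function slope is −0.5, so a 2-unit rise in q_A moves q_B by −0.5 × 2 = −1. B's best response falls — the actions are strategic substitutes.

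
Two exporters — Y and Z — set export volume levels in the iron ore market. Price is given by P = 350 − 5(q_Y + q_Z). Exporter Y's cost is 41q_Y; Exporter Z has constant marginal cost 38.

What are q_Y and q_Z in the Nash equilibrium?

20.4, 21

Exporter Y's profit: π = q_Y(350 − 5(q_Y + q_Z)) − 41q_Y.
∂π/∂q_Y = 309 − 10q_Y − 5q_Z = 0, so q_Y = 30.9 − 0.5q_Z.
By the same steps for Z: q_Z = 31.2 − 0.5q_Y.
Substituting the second reaction function into the first: q_Y = 30.9 − 0.5(31.2 − 0.5q_Y), which gives 0.75q_Y = 15.3 ⇒ q_Y = 20.4.
Then q_Z = 31.2 − 0.5·20.4 = 21.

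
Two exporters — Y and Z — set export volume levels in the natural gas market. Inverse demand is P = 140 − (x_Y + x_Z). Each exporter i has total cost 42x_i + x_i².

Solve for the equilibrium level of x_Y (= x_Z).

Exporter Y's profit: π = x_Y(140 − (x_Y + x_Z)) − 42x_Y − x_Y².
∂π/∂x_Y = 98 − 4x_Y − x_Z = 0, so x_Y = 24.5 − 0.25x_Z.
The game is symmetric, so in equilibrium x_Z = x_Y: the reaction function gives 1.25x_Y = 24.5, hence x_Y = 19.6.

19.6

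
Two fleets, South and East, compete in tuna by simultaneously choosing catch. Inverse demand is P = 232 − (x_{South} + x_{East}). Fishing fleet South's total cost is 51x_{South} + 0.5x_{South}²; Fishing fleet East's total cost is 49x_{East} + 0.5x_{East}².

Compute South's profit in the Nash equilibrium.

Fishing fleet South's profit: π = x_{South}(232 − (x_{South} + x_{East})) − 51x_{South} − 0.5x_{South}².
∂π/∂x_{South} = 181 − 3x_{South} − x_{East} = 0, so x_{South} = 181/3 − (1/3)x_{East}.
By the same steps for East: x_{East} = 61 − (1/3)x_{South}.
Plugging x_{East} into South's best response: x_{South} = 181/3 − (1/3)(61 − (1/3)x_{South}) ⇒ (8/9)x_{South} = 40, so x_{South} = 45.
Then x_{East} = 61 − (1/3)·45 = 46.
Price P = 232 − 91 = 141.
South's profit: (141 − 51)·45 − 0.5(45)² = 3037.5.

3037.5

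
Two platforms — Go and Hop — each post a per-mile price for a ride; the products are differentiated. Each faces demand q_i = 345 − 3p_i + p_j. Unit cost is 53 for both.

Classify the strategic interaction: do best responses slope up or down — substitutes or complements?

strategic complements

Go's profit: π = (p_{Go} − 53)(345 − 3p_{Go} + p_{Hop}).
∂π/∂p_{Go} = 504 − 6p_{Go} + p_{Hop} = 0 ⇒ p_{Go} = 84 + (1/6)p_{Hop}.
The best-response slope dp_{Go}/dp_{Hop} = 1/6 > 0: the reaction function is upward-sloping, so the choices are strategic complements.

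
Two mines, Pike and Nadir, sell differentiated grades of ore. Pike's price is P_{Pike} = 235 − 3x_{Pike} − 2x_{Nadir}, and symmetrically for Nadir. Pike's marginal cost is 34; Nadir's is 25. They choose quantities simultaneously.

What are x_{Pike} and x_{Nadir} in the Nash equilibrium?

Mine Pike's profit: π = x_{Pike}(235 − 3x_{Pike} − 2x_{Nadir}) − 34x_{Pike}.
∂π/∂x_{Pike} = 201 − 6x_{Pike} − 2x_{Nadir} = 0 ⇒ x_{Pike} = 33.5 − (1/3)x_{Nadir}.
Similarly x_{Nadir} = 35 − (1/3)x_{Pike}.
Solving the two reaction functions simultaneously: (1 − (−1/3)(−1/3))x_{Pike} = 33.5 − (1/3)·35, so (8/9)x_{Pike} = 131/6 and x_{Pike} = 24.5625.
Then x_{Nadir} = 35 − (1/3)·24.5625 = 26.8125.

24.5625, 26.8125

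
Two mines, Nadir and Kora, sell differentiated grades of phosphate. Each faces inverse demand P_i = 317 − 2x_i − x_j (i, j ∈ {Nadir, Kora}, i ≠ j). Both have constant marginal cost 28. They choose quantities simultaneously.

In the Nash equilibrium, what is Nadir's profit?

Mine Nadir's profit: π = x_{Nadir}(317 − 2x_{Nadir} − x_{Kora}) − 28x_{Nadir}.
∂π/∂x_{Nadir} = 289 − 4x_{Nadir} − x_{Kora} = 0 ⇒ x_{Nadir} = 72.25 − 0.25x_{Kora}.
By symmetry x_{Kora} = x_{Nadir}; substituting into the reaction function, 1.25x_{Nadir} = 72.25 and x_{Nadir} = 57.8.
P_{Nadir} = 317 − 2·57.8 − 57.8 = 143.6.
Profit = (143.6 − 28)·57.8 = 6681.68.

6681.68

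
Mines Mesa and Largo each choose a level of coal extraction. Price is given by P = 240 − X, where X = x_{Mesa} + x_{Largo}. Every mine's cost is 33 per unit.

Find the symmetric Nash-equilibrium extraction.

69

Mine Mesa's profit: π = x_{Mesa}(240 − (x_{Mesa} + x_{Largo})) − 33x_{Mesa}.
∂π/∂x_{Mesa} = 207 − 2x_{Mesa} − x_{Largo} = 0, so x_{Mesa} = 103.5 − 0.5x_{Largo}.
The game is symmetric, so in equilibrium x_{Largo} = x_{Mesa}: the reaction function gives 1.5x_{Mesa} = 103.5, hence x_{Mesa} = 69.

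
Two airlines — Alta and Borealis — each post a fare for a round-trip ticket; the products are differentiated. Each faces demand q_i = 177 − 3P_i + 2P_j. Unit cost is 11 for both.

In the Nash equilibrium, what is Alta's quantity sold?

124.5

Alta's profit: π = (P_{Alta} − 11)(177 − 3P_{Alta} + 2P_{Borealis}).
∂π/∂P_{Alta} = 210 − 6P_{Alta} + 2P_{Borealis} = 0 ⇒ P_{Alta} = 35 + (1/3)P_{Borealis}.
Setting P_{Alta} = P_{Borealis} in the reaction function: P_{Alta} = 35 + (1/3)P_{Alta}, so P_{Alta} = 35 / (2/3) = 52.5.
q_{Alta} = 177 − 3·52.5 + 2·52.5 = 124.5.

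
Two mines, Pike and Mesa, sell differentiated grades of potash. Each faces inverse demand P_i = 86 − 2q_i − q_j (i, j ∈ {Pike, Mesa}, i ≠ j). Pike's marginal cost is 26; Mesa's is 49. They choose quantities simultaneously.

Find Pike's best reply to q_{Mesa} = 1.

14.75

Mine Pike's profit: π = q_{Pike}(86 − 2q_{Pike} − q_{Mesa}) − 26q_{Pike}.
∂π/∂q_{Pike} = 60 − 4q_{Pike} − q_{Mesa} = 0 ⇒ q_{Pike} = 15 − 0.25q_{Mesa}.
At q_{Mesa} = 1: q_{Pike} = 15 − 0.25·1 = 14.75.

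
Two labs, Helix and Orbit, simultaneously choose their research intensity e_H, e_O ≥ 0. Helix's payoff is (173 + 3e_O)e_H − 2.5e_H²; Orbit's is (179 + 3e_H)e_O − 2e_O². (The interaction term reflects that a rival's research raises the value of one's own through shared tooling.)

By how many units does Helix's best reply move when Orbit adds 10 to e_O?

6

Expanding Helix's payoff: 173e_H + 3e_Oe_H − 2.5e_H².
∂π/∂e_H = 173 + 3e_O − 5e_H = 0, so e_H = 34.6 + 0.6e_O.
The reaction-function slope is 0.6, so a 10-unit rise in e_O moves e_H by 0.6 × 10 = 6. Helix's best response rises — the actions are strategic complements.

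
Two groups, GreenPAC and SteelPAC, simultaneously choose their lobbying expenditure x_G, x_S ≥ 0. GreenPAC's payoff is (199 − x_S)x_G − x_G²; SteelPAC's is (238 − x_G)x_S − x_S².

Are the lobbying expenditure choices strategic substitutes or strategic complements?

Expanding GreenPAC's payoff: 199x_G − x_Sx_G − x_G².
∂π/∂x_G = 199 − x_S − 2x_G = 0, so x_G = 99.5 − 0.5x_S.
The best-response slope dx_G/dx_S = −0.5 < 0: the reaction function is downward-sloping, so the choices are strategic substitutes.

strategic substitutes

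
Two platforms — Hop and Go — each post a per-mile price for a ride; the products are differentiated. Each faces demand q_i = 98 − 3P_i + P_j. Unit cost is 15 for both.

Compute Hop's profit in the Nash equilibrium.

554.88

Hop's profit: π = (P_{Hop} − 15)(98 − 3P_{Hop} + P_{Go}).
∂π/∂P_{Hop} = 143 − 6P_{Hop} + P_{Go} = 0 ⇒ P_{Hop} = 143/6 + (1/6)P_{Go}.
The game is symmetric, so in equilibrium P_{Go} = P_{Hop}: the reaction function gives (5/6)P_{Hop} = 143/6, hence P_{Hop} = 28.6.
q_{Hop} = 98 − 3·28.6 + 28.6 = 40.8.
Profit = (28.6 − 15)·40.8 = 554.88.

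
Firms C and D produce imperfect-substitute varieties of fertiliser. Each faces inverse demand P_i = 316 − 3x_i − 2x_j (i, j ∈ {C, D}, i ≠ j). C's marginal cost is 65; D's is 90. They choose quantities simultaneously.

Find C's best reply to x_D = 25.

33.5

Firm C's profit: π = x_C(316 − 3x_C − 2x_D) − 65x_C.
∂π/∂x_C = 251 − 6x_C − 2x_D = 0 ⇒ x_C = 251/6 − (1/3)x_D.
At x_D = 25: x_C = 251/6 − (1/3)·25 = 33.5.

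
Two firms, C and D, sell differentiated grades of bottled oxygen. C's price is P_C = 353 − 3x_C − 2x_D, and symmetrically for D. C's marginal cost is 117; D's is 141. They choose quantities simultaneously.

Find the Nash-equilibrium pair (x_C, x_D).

Firm C's profit: π = x_C(353 − 3x_C − 2x_D) − 117x_C.
∂π/∂x_C = 236 − 6x_C − 2x_D = 0 ⇒ x_C = 118/3 − (1/3)x_D.
Similarly x_D = 106/3 − (1/3)x_C.
Solving the two reaction functions simultaneously: (1 − (−1/3)(−1/3))x_C = 118/3 − (1/3)·(106/3), so (8/9)x_C = 248/9 and x_C = 31.
Then x_D = 106/3 − (1/3)·31 = 25.

31, 25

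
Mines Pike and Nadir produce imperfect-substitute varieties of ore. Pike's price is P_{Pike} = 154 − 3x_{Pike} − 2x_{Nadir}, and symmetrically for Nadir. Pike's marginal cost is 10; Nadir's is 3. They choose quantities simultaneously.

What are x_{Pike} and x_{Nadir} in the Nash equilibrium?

Mine Pike's profit: π = x_{Pike}(154 − 3x_{Pike} − 2x_{Nadir}) − 10x_{Pike}.
∂π/∂x_{Pike} = 144 − 6x_{Pike} − 2x_{Nadir} = 0 ⇒ x_{Pike} = 24 − (1/3)x_{Nadir}.
Similarly x_{Nadir} = 151/6 − (1/3)x_{Pike}.
Solving the two reaction functions simultaneously: (1 − (−1/3)(−1/3))x_{Pike} = 24 − (1/3)·(151/6), so (8/9)x_{Pike} = 281/18 and x_{Pike} = 17.5625.
Then x_{Nadir} = 151/6 − (1/3)·17.5625 = 19.3125.

17.5625, 19.3125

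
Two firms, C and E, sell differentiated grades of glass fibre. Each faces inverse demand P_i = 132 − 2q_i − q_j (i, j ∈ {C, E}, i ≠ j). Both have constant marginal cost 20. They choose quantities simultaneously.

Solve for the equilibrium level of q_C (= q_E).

22.4

Firm C's profit: π = q_C(132 − 2q_C − q_E) − 20q_C.
∂π/∂q_C = 112 − 4q_C − q_E = 0 ⇒ q_C = 28 − 0.25q_E.
The game is symmetric, so in equilibrium q_E = q_C: the reaction function gives 1.25q_C = 28, hence q_C = 22.4.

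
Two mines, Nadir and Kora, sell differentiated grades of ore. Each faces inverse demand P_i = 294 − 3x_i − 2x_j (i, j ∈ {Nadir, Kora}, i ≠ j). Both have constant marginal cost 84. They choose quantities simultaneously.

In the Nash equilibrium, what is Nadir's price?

Mine Nadir's profit: π = x_{Nadir}(294 − 3x_{Nadir} − 2x_{Kora}) − 84x_{Nadir}.
∂π/∂x_{Nadir} = 210 − 6x_{Nadir} − 2x_{Kora} = 0 ⇒ x_{Nadir} = 35 − (1/3)x_{Kora}.
The game is symmetric, so in equilibrium x_{Kora} = x_{Nadir}: the reaction function gives (4/3)x_{Nadir} = 35, hence x_{Nadir} = 26.25.
P_{Nadir} = 294 − 3·26.25 − 2·26.25 = 162.75.

162.75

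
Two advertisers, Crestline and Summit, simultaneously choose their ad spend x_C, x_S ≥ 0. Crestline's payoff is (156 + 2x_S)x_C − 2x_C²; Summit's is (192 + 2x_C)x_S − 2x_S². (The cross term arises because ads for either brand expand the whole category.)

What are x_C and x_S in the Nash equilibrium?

84, 90

Expanding Crestline's payoff: 156x_C + 2x_Sx_C − 2x_C².
∂π/∂x_C = 156 + 2x_S − 4x_C = 0, so x_C = 39 + 0.5x_S.
Likewise for Summit: x_S = 48 + 0.5x_C.
Substituting the second reaction function into the first: x_C = 39 + 0.5(48 + 0.5x_C), which gives 0.75x_C = 63 ⇒ x_C = 84.
Then x_S = 48 + 0.5·84 = 90.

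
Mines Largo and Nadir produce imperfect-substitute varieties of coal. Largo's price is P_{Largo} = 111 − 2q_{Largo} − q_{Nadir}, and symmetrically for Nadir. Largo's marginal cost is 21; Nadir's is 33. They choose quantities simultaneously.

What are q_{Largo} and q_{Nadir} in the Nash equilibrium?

18.8, 14.8

Mine Largo's profit: π = q_{Largo}(111 − 2q_{Largo} − q_{Nadir}) − 21q_{Largo}.
∂π/∂q_{Largo} = 90 − 4q_{Largo} − q_{Nadir} = 0 ⇒ q_{Largo} = 22.5 − 0.25q_{Nadir}.
Similarly q_{Nadir} = 19.5 − 0.25q_{Largo}.
Substituting the second reaction function into the first: q_{Largo} = 22.5 − 0.25(19.5 − 0.25q_{Largo}), which gives 0.9375q_{Largo} = 17.625 ⇒ q_{Largo} = 18.8.
Then q_{Nadir} = 19.5 − 0.25·18.8 = 14.8.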